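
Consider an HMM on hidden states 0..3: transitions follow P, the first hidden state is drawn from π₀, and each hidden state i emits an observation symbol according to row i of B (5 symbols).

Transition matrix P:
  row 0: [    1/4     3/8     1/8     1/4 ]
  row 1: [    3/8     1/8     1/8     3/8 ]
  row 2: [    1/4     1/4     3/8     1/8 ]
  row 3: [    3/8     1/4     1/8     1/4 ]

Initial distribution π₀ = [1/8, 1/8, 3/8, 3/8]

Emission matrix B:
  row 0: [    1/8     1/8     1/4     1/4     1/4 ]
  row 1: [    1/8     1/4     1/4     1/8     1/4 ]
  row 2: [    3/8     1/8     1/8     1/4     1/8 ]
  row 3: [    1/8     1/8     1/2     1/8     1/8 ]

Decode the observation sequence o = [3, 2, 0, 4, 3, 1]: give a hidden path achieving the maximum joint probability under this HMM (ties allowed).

t=0: δ = [3.125e-02, 1.562e-02, 9.375e-02, 4.688e-02]  (obs o_0=3)
t=1: δ = [5.859e-03, 5.859e-03, 4.395e-03, 5.859e-03]  ψ = [2, 2, 2, 2]  (obs o_1=2)
t=2: δ = [2.747e-04, 2.747e-04, 6.180e-04, 2.747e-04]  ψ = [1, 0, 2, 1]  (obs o_2=0)
t=3: δ = [3.862e-05, 3.862e-05, 2.897e-05, 1.287e-05]  ψ = [2, 2, 2, 1]  (obs o_3=4)
t=4: δ = [3.621e-06, 1.810e-06, 2.716e-06, 1.810e-06]  ψ = [1, 0, 2, 1]  (obs o_4=3)
t=5: δ = [1.132e-07, 3.395e-07, 1.273e-07, 1.132e-07]  ψ = [0, 0, 2, 0]  (obs o_5=1)
backtrack: best end state = 1; path = [2, 2, 2, 1, 0, 1]

path = [2, 2, 2, 1, 0, 1]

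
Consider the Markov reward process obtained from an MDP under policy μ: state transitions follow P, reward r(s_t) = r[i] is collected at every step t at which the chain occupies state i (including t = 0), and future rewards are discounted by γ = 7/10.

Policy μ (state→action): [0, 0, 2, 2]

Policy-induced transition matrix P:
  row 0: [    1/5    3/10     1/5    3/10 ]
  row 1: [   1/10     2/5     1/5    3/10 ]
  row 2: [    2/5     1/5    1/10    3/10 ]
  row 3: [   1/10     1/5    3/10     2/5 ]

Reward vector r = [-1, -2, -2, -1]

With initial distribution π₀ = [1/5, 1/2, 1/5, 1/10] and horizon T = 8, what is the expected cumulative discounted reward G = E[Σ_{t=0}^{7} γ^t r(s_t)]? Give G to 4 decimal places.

G = -4.9018

t=0: π = [0.2000, 0.5000, 0.2000, 0.1000], E[r] = -1.7000, γ^t·E[r] = -1.700000, running G = -1.700000
t=1: π = [0.1800, 0.3200, 0.1900, 0.3100], E[r] = -1.5100, γ^t·E[r] = -1.057000, running G = -2.757000
t=2: π = [0.1750, 0.2820, 0.2120, 0.3310], E[r] = -1.4940, γ^t·E[r] = -0.732060, running G = -3.489060
t=3: π = [0.1811, 0.2739, 0.2119, 0.3331], E[r] = -1.4858, γ^t·E[r] = -0.509629, running G = -3.998689
t=4: π = [0.1817, 0.2729, 0.2121, 0.3333], E[r] = -1.4850, γ^t·E[r] = -0.356551, running G = -4.355240
t=5: π = [0.1818, 0.2727, 0.2121, 0.3333], E[r] = -1.4849, γ^t·E[r] = -0.249561, running G = -4.604802
t=6: π = [0.1818, 0.2727, 0.2121, 0.3333], E[r] = -1.4849, γ^t·E[r] = -0.174691, running G = -4.779493
t=7: π = [0.1818, 0.2727, 0.2121, 0.3333], E[r] = -1.4848, γ^t·E[r] = -0.122284, running G = -4.901776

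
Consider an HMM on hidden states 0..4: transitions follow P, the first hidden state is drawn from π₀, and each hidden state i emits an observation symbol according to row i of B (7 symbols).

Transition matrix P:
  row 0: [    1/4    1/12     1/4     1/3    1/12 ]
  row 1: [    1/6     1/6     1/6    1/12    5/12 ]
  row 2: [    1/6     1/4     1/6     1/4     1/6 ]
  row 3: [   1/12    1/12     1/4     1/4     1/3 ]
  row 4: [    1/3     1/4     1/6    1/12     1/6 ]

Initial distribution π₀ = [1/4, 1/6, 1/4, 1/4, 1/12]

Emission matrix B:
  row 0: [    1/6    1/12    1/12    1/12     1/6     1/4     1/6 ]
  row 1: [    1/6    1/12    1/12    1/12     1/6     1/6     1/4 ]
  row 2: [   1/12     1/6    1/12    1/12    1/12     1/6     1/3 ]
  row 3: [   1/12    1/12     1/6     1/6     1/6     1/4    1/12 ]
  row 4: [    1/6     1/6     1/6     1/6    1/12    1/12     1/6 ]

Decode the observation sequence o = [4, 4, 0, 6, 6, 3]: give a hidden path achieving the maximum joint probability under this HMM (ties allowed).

t=0: δ = [4.167e-02, 2.778e-02, 2.083e-02, 4.167e-02, 6.944e-03]  (obs o_0=4)
t=1: δ = [1.736e-03, 8.681e-04, 8.681e-04, 2.315e-03, 1.157e-03]  ψ = [0, 2, 0, 0, 3]  (obs o_1=4)
t=2: δ = [7.234e-05, 4.823e-05, 4.823e-05, 4.823e-05, 1.286e-04]  ψ = [0, 4, 3, 0, 3]  (obs o_2=0)
t=3: δ = [7.144e-06, 8.038e-06, 7.144e-06, 2.009e-06, 3.572e-06]  ψ = [4, 4, 4, 0, 4]  (obs o_3=6)
t=4: δ = [2.977e-07, 4.465e-07, 5.954e-07, 1.985e-07, 5.582e-07]  ψ = [0, 2, 0, 0, 1]  (obs o_4=6)
t=5: δ = [1.550e-08, 1.240e-08, 8.269e-09, 2.481e-08, 3.101e-08]  ψ = [4, 2, 2, 2, 1]  (obs o_5=3)
backtrack: best end state = 4; path = [0, 3, 4, 2, 1, 4]

path = [0, 3, 4, 2, 1, 4]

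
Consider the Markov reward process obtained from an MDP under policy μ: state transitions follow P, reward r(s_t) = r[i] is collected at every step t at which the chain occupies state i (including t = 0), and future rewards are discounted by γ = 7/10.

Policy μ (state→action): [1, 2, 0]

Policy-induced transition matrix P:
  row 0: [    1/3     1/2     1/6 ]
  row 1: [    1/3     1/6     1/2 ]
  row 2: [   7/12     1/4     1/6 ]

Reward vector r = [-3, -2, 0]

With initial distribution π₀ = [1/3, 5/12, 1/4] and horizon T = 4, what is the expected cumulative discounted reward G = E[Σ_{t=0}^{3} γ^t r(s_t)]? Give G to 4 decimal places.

G = -4.6372

t=0: π = [0.3333, 0.4167, 0.2500], E[r] = -1.8333, γ^t·E[r] = -1.833333, running G = -1.833333
t=1: π = [0.3958, 0.2986, 0.3056], E[r] = -1.7847, γ^t·E[r] = -1.249306, running G = -3.082639
t=2: π = [0.4097, 0.3241, 0.2662], E[r] = -1.8773, γ^t·E[r] = -0.919884, running G = -4.002523
t=3: π = [0.3999, 0.3254, 0.2747], E[r] = -1.8505, γ^t·E[r] = -0.634722, running G = -4.637245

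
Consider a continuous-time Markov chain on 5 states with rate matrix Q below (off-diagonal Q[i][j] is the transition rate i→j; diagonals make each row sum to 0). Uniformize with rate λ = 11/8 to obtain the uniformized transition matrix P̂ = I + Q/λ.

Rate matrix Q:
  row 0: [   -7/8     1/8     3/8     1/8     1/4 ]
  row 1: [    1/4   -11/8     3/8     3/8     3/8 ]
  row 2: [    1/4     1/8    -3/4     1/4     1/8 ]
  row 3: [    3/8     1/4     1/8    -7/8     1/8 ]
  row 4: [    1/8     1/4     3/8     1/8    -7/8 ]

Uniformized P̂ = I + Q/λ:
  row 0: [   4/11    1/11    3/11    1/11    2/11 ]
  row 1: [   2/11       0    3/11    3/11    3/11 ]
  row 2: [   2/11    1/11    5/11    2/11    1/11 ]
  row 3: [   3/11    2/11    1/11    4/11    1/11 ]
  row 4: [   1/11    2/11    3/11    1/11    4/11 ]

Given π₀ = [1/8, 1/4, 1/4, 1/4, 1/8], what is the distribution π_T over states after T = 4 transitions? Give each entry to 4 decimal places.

π = [0.2235, 0.1145, 0.2903, 0.1901, 0.1816]

t=0: π = [0.1250, 0.2500, 0.2500, 0.2500, 0.1250]
t=1: π = [0.2159, 0.1023, 0.2727, 0.2273, 0.1818]
t=2: π = [0.2252, 0.1188, 0.2810, 0.1963, 0.1787]
t=3: π = [0.2244, 0.1142, 0.2881, 0.1916, 0.1817]
t=4: π = [0.2235, 0.1145, 0.2903, 0.1901, 0.1816]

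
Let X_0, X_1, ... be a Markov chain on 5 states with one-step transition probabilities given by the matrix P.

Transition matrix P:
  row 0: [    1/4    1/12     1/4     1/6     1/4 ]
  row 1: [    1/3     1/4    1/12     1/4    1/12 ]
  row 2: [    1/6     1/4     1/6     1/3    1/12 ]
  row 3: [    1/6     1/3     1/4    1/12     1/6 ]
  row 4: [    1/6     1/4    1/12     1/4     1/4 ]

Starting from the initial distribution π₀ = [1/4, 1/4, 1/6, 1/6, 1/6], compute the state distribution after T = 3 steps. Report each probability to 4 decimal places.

π = [0.2235, 0.2303, 0.1696, 0.2109, 0.1658]

t=0: π = [0.2500, 0.2500, 0.1667, 0.1667, 0.1667]
t=1: π = [0.2292, 0.2222, 0.1667, 0.2153, 0.1667]
t=2: π = [0.2228, 0.2297, 0.1713, 0.2089, 0.1672]
t=3: π = [0.2235, 0.2303, 0.1696, 0.2109, 0.1658]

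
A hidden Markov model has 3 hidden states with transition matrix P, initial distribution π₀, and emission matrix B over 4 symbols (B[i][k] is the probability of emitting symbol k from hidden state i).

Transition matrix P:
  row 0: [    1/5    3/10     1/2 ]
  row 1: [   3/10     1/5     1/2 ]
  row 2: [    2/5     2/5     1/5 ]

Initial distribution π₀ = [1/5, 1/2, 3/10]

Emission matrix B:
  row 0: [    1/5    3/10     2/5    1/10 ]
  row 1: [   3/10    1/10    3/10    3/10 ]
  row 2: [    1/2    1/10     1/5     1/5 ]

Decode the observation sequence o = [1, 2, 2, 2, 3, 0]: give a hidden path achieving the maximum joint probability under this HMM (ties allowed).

path = [0, 2, 0, 2, 1, 2]

t=0: δ = [6.000e-02, 5.000e-02, 3.000e-02]  (obs o_0=1)
t=1: δ = [6.000e-03, 5.400e-03, 6.000e-03]  ψ = [1, 0, 0]  (obs o_1=2)
t=2: δ = [9.600e-04, 7.200e-04, 6.000e-04]  ψ = [2, 2, 0]  (obs o_2=2)
t=3: δ = [9.600e-05, 8.640e-05, 9.600e-05]  ψ = [2, 0, 0]  (obs o_3=2)
t=4: δ = [3.840e-06, 1.152e-05, 9.600e-06]  ψ = [2, 2, 0]  (obs o_4=3)
t=5: δ = [7.680e-07, 1.152e-06, 2.880e-06]  ψ = [2, 2, 1]  (obs o_5=0)
backtrack: best end state = 2; path = [0, 2, 0, 2, 1, 2]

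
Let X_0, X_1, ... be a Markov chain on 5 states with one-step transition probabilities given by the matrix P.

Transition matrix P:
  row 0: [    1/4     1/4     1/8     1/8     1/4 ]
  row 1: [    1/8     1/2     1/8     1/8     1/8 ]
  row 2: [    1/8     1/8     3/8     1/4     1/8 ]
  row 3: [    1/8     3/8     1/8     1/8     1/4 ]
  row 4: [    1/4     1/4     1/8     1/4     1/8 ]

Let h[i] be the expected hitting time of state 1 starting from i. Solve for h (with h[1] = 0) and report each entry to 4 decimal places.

First-step conditioning: h[1] = 0; for i ≠ 1, h[i] = 1 + Σ_k P[i][k]·h[k].
  h[0] = 1 + 1/4·h[0] + 1/8·h[2] + 1/8·h[3] + 1/4·h[4]
  h[2] = 1 + 1/8·h[0] + 3/8·h[2] + 1/4·h[3] + 1/8·h[4]
  h[3] = 1 + 1/8·h[0] + 1/8·h[2] + 1/8·h[3] + 1/4·h[4]
  h[4] = 1 + 1/4·h[0] + 1/8·h[2] + 1/4·h[3] + 1/8·h[4]
Solving the 4×4 linear system over states ≠ 1 gives exactly h = [1728/433, 0, 1984/433, 1512/433, 1704/433] (h[1] = 0 is the target).

h = [3.9908, 0.0000, 4.5820, 3.4919, 3.9353]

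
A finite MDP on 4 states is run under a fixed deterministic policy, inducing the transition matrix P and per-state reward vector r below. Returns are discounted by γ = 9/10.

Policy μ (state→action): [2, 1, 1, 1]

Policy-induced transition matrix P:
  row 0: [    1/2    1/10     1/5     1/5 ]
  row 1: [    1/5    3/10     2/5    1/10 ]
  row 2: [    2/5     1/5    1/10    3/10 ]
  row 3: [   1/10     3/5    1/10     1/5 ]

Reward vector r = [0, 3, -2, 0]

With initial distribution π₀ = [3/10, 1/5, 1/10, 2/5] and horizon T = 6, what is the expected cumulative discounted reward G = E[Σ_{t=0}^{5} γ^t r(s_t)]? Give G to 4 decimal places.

G = 2.0876

t=0: π = [0.3000, 0.2000, 0.1000, 0.4000], E[r] = 0.4000, γ^t·E[r] = 0.400000, running G = 0.400000
t=1: π = [0.2700, 0.3500, 0.1900, 0.1900], E[r] = 0.6700, γ^t·E[r] = 0.603000, running G = 1.003000
t=2: π = [0.3000, 0.2840, 0.2320, 0.1840], E[r] = 0.3880, γ^t·E[r] = 0.314280, running G = 1.317280
t=3: π = [0.3180, 0.2720, 0.2152, 0.1948], E[r] = 0.3856, γ^t·E[r] = 0.281102, running G = 1.598382
t=4: π = [0.3190, 0.2733, 0.2134, 0.1943], E[r] = 0.3932, γ^t·E[r] = 0.257952, running G = 1.856335
t=5: π = [0.3189, 0.2732, 0.2139, 0.1940], E[r] = 0.3917, γ^t·E[r] = 0.231300, running G = 2.087634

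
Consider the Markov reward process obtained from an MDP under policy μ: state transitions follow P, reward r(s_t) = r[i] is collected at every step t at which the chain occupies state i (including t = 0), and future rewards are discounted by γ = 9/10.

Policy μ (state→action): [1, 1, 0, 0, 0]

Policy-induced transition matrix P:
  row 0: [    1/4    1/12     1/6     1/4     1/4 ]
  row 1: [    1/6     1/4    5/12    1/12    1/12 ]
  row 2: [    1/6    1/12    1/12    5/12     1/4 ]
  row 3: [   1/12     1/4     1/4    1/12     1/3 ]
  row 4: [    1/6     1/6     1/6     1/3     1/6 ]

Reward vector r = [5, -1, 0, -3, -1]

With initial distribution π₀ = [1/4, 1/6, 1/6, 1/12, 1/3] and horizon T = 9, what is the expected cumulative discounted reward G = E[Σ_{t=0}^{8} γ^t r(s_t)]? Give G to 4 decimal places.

t=0: π = [0.2500, 0.1667, 0.1667, 0.0833, 0.3333], E[r] = 0.5000, γ^t·E[r] = 0.500000, running G = 0.500000
t=1: π = [0.1806, 0.1528, 0.2014, 0.2639, 0.2014], E[r] = -0.2431, γ^t·E[r] = -0.218750, running G = 0.281250
t=2: π = [0.1597, 0.1696, 0.2101, 0.2309, 0.2297], E[r] = -0.2934, γ^t·E[r] = -0.237656, running G = 0.043594
t=3: π = [0.1607, 0.1692, 0.2108, 0.2374, 0.2218], E[r] = -0.2996, γ^t·E[r] = -0.218426, running G = -0.174832
t=4: π = [0.1603, 0.1696, 0.2112, 0.2358, 0.2231], E[r] = -0.2988, γ^t·E[r] = -0.196069, running G = -0.370901
t=5: π = [0.1604, 0.1695, 0.2111, 0.2362, 0.2228], E[r] = -0.2991, γ^t·E[r] = -0.176615, running G = -0.547516
t=6: π = [0.1603, 0.1695, 0.2111, 0.2361, 0.2229], E[r] = -0.2991, γ^t·E[r] = -0.158932, running G = -0.706448
t=7: π = [0.1604, 0.1695, 0.2111, 0.2362, 0.2229], E[r] = -0.2991, γ^t·E[r] = -0.143044, running G = -0.849492
t=8: π = [0.1603, 0.1695, 0.2111, 0.2361, 0.2229], E[r] = -0.2991, γ^t·E[r] = -0.128738, running G = -0.978230

G = -0.9782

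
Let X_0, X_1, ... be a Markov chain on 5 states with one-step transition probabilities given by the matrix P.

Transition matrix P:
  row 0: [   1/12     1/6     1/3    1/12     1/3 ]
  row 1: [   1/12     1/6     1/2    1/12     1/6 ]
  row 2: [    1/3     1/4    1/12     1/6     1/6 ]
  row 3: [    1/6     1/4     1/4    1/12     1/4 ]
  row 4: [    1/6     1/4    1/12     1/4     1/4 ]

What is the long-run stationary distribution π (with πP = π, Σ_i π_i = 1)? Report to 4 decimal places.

Balance equations π_j = Σ_i π_i·P[i][j]:
  π_0 = 1/12·π_0 + 1/12·π_1 + 1/3·π_2 + 1/6·π_3 + 1/6·π_4
  π_1 = 1/6·π_0 + 1/6·π_1 + 1/4·π_2 + 1/4·π_3 + 1/4·π_4
  π_2 = 1/3·π_0 + 1/2·π_1 + 1/12·π_2 + 1/4·π_3 + 1/12·π_4
  π_3 = 1/12·π_0 + 1/12·π_1 + 1/6·π_2 + 1/12·π_3 + 1/4·π_4
  normalize: π_0 + π_1 + π_2 + π_3 + π_4 = 1
Solving the linear system gives exactly π = [2413/13852, 3011/13852, 1669/6926, 1955/13852, 3135/13852].

π = [0.1742, 0.2174, 0.2410, 0.1411, 0.2263]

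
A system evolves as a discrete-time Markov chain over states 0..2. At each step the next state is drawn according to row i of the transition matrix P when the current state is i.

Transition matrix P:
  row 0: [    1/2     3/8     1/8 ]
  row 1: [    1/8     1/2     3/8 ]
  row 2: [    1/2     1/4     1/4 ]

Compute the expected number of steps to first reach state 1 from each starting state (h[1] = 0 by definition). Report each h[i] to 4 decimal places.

First-step conditioning: h[1] = 0; for i ≠ 1, h[i] = 1 + Σ_k P[i][k]·h[k].
  h[0] = 1 + 1/2·h[0] + 1/8·h[2]
  h[2] = 1 + 1/2·h[0] + 1/4·h[2]
Solving the 2×2 linear system over states ≠ 1 gives exactly h = [14/5, 0, 16/5] (h[1] = 0 is the target).

h = [2.8000, 0.0000, 3.2000]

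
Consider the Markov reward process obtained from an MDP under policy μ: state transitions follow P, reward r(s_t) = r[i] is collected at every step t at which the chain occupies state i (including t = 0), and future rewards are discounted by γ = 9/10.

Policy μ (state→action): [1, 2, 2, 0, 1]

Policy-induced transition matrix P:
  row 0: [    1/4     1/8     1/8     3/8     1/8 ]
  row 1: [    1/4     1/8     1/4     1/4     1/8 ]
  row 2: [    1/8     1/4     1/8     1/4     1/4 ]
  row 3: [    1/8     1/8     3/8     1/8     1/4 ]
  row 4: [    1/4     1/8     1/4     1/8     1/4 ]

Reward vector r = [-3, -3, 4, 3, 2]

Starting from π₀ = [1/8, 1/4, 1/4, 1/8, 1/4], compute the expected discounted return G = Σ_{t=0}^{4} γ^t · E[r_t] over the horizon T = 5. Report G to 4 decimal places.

G = 3.5748

t=0: π = [0.1250, 0.2500, 0.2500, 0.1250, 0.2500], E[r] = 0.7500, γ^t·E[r] = 0.750000, running G = 0.750000
t=1: π = [0.2031, 0.1563, 0.2188, 0.2188, 0.2031], E[r] = 0.8594, γ^t·E[r] = 0.773438, running G = 1.523438
t=2: π = [0.1953, 0.1523, 0.2246, 0.2227, 0.2051], E[r] = 0.9336, γ^t·E[r] = 0.756211, running G = 2.279648
t=3: π = [0.1941, 0.1531, 0.2253, 0.2209, 0.2065], E[r] = 0.9358, γ^t·E[r] = 0.682192, running G = 2.961840
t=4: π = [0.1942, 0.1532, 0.2252, 0.2208, 0.2066], E[r] = 0.9343, γ^t·E[r] = 0.612991, running G = 3.574831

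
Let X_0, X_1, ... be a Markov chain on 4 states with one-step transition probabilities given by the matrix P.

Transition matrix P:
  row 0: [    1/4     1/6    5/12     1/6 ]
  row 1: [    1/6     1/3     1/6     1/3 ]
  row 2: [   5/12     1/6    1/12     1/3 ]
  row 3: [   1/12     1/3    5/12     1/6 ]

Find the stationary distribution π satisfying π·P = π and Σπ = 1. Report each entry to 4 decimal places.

π = [0.2313, 0.2505, 0.2655, 0.2527]

Balance equations π_j = Σ_i π_i·P[i][j]:
  π_0 = 1/4·π_0 + 1/6·π_1 + 5/12·π_2 + 1/12·π_3
  π_1 = 1/6·π_0 + 1/3·π_1 + 1/6·π_2 + 1/3·π_3
  π_2 = 5/12·π_0 + 1/6·π_1 + 1/12·π_2 + 5/12·π_3
  normalize: π_0 + π_1 + π_2 + π_3 = 1
Solving the linear system gives exactly π = [108/467, 117/467, 124/467, 118/467].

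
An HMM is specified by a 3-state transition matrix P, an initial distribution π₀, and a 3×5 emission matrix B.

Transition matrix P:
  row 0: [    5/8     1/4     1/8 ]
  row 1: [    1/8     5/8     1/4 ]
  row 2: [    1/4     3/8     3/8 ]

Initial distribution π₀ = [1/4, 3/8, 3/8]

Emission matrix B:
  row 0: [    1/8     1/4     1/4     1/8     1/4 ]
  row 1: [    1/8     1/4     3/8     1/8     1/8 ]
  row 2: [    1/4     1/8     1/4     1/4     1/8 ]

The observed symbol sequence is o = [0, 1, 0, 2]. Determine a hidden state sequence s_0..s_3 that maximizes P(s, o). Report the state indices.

path = [2, 1, 1, 1]

t=0: δ = [3.125e-02, 4.688e-02, 9.375e-02]  (obs o_0=0)
t=1: δ = [5.859e-03, 8.789e-03, 4.395e-03]  ψ = [2, 2, 2]  (obs o_1=1)
t=2: δ = [4.578e-04, 6.866e-04, 5.493e-04]  ψ = [0, 1, 1]  (obs o_2=0)
t=3: δ = [7.153e-05, 1.609e-04, 5.150e-05]  ψ = [0, 1, 2]  (obs o_3=2)
backtrack: best end state = 1; path = [2, 1, 1, 1]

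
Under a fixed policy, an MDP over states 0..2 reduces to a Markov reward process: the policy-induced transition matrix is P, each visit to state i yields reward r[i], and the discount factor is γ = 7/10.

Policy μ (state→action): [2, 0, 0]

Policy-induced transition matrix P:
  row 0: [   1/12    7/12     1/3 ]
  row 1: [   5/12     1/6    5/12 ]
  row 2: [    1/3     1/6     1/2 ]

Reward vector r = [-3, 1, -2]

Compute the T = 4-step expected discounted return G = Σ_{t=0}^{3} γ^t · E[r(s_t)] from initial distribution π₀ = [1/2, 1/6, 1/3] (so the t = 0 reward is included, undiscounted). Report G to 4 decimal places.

t=0: π = [0.5000, 0.1667, 0.3333], E[r] = -2.0000, γ^t·E[r] = -2.000000, running G = -2.000000
t=1: π = [0.2222, 0.3750, 0.4028], E[r] = -1.0972, γ^t·E[r] = -0.768056, running G = -2.768056
t=2: π = [0.3090, 0.2593, 0.4317], E[r] = -1.5313, γ^t·E[r] = -0.750313, running G = -3.518368
t=3: π = [0.2777, 0.2954, 0.4269], E[r] = -1.3914, γ^t·E[r] = -0.477249, running G = -3.995617

G = -3.9956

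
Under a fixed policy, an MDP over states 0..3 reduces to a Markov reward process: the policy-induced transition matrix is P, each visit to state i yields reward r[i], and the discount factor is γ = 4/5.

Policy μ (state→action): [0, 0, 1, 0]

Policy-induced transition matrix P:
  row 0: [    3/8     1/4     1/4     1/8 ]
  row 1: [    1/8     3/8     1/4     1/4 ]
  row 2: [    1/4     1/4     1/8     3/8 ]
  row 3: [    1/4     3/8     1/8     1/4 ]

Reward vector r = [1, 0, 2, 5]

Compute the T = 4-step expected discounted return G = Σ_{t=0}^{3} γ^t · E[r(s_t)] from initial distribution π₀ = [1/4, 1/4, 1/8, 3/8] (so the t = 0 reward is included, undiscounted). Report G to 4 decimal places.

G = 5.9426

t=0: π = [0.2500, 0.2500, 0.1250, 0.3750], E[r] = 2.3750, γ^t·E[r] = 2.375000, running G = 2.375000
t=1: π = [0.2500, 0.3281, 0.1875, 0.2344], E[r] = 1.7969, γ^t·E[r] = 1.437500, running G = 3.812500
t=2: π = [0.2402, 0.3203, 0.1973, 0.2422], E[r] = 1.8457, γ^t·E[r] = 1.181250, running G = 4.993750
t=3: π = [0.2400, 0.3203, 0.1951, 0.2446], E[r] = 1.8533, γ^t·E[r] = 0.948875, running G = 5.942625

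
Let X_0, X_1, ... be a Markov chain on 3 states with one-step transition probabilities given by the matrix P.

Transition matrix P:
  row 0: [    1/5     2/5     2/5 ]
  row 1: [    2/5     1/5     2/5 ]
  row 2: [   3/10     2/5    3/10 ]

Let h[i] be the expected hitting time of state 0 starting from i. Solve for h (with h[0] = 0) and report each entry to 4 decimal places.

First-step conditioning: h[0] = 0; for i ≠ 0, h[i] = 1 + Σ_k P[i][k]·h[k].
  h[1] = 1 + 1/5·h[1] + 2/5·h[2]
  h[2] = 1 + 2/5·h[1] + 3/10·h[2]
Solving the 2×2 linear system over states ≠ 0 gives exactly h = [0, 11/4, 3] (h[0] = 0 is the target).

h = [0.0000, 2.7500, 3.0000]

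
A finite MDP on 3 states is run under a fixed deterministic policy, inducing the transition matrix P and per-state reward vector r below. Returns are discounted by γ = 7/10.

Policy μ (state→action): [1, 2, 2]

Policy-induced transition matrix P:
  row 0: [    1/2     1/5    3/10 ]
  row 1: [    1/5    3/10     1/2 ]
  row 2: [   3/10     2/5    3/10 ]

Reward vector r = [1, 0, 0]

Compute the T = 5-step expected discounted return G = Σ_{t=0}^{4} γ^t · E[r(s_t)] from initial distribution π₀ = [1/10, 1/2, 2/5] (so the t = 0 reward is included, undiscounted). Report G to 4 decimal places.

G = 0.6412

t=0: π = [0.1000, 0.5000, 0.4000], E[r] = 0.1000, γ^t·E[r] = 0.100000, running G = 0.100000
t=1: π = [0.2700, 0.3300, 0.4000], E[r] = 0.2700, γ^t·E[r] = 0.189000, running G = 0.289000
t=2: π = [0.3210, 0.3130, 0.3660], E[r] = 0.3210, γ^t·E[r] = 0.157290, running G = 0.446290
t=3: π = [0.3329, 0.3045, 0.3626], E[r] = 0.3329, γ^t·E[r] = 0.114185, running G = 0.560475
t=4: π = [0.3361, 0.3030, 0.3609], E[r] = 0.3361, γ^t·E[r] = 0.080705, running G = 0.641180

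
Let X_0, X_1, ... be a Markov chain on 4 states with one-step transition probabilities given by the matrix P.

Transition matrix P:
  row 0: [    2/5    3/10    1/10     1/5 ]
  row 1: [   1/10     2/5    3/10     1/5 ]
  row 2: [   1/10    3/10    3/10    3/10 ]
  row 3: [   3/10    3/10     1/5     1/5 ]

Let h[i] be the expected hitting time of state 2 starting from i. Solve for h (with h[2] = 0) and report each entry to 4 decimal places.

h = [5.3571, 4.1667, 0.0000, 4.8214]

First-step conditioning: h[2] = 0; for i ≠ 2, h[i] = 1 + Σ_k P[i][k]·h[k].
  h[0] = 1 + 2/5·h[0] + 3/10·h[1] + 1/5·h[3]
  h[1] = 1 + 1/10·h[0] + 2/5·h[1] + 1/5·h[3]
  h[3] = 1 + 3/10·h[0] + 3/10·h[1] + 1/5·h[3]
Solving the 3×3 linear system over states ≠ 2 gives exactly h = [75/14, 25/6, 0, 135/28] (h[2] = 0 is the target).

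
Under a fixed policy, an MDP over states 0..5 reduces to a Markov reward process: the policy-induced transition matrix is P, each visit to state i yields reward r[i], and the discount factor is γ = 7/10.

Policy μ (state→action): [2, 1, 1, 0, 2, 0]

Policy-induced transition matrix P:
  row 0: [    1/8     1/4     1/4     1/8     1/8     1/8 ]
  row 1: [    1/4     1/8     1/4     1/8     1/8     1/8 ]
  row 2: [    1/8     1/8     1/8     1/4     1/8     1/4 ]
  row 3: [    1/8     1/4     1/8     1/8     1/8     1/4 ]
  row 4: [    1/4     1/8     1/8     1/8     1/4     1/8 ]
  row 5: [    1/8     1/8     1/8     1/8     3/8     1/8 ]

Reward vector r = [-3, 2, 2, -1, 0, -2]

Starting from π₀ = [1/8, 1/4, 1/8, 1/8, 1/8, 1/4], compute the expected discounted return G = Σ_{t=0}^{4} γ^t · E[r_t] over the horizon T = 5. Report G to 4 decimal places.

t=0: π = [0.1250, 0.2500, 0.1250, 0.1250, 0.1250, 0.2500], E[r] = -0.2500, γ^t·E[r] = -0.250000, running G = -0.250000
t=1: π = [0.1719, 0.1563, 0.1719, 0.1406, 0.2031, 0.1563], E[r] = -0.3125, γ^t·E[r] = -0.218750, running G = -0.468750
t=2: π = [0.1699, 0.1641, 0.1660, 0.1465, 0.1895, 0.1641], E[r] = -0.3242, γ^t·E[r] = -0.158867, running G = -0.627617
t=3: π = [0.1692, 0.1646, 0.1667, 0.1458, 0.1897, 0.1641], E[r] = -0.3188, γ^t·E[r] = -0.109365, running G = -0.736982
t=4: π = [0.1693, 0.1644, 0.1667, 0.1458, 0.1897, 0.1641], E[r] = -0.3196, γ^t·E[r] = -0.076746, running G = -0.813728

G = -0.8137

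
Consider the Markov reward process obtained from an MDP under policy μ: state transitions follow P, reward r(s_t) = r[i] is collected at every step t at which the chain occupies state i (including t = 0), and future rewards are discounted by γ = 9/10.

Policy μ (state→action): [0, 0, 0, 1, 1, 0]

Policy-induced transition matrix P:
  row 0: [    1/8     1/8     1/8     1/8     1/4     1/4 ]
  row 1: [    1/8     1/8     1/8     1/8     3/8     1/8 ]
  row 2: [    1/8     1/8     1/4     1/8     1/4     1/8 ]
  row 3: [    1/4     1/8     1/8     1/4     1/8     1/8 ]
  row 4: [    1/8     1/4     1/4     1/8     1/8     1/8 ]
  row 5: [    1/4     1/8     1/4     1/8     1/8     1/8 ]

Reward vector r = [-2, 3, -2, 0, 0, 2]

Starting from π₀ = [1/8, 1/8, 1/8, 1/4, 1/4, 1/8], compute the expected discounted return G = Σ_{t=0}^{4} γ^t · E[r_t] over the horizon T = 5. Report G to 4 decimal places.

G = 0.2296

t=0: π = [0.1250, 0.1250, 0.1250, 0.2500, 0.2500, 0.1250], E[r] = 0.1250, γ^t·E[r] = 0.125000, running G = 0.125000
t=1: π = [0.1719, 0.1563, 0.1875, 0.1563, 0.1875, 0.1406], E[r] = 0.0313, γ^t·E[r] = 0.028125, running G = 0.153125
t=2: π = [0.1621, 0.1484, 0.1895, 0.1445, 0.2090, 0.1465], E[r] = 0.0352, γ^t·E[r] = 0.028477, running G = 0.181602
t=3: π = [0.1614, 0.1511, 0.1931, 0.1431, 0.2061, 0.1453], E[r] = 0.0349, γ^t·E[r] = 0.025451, running G = 0.207052
t=4: π = [0.1610, 0.1508, 0.1931, 0.1429, 0.2071, 0.1452], E[r] = 0.0344, γ^t·E[r] = 0.022585, running G = 0.229638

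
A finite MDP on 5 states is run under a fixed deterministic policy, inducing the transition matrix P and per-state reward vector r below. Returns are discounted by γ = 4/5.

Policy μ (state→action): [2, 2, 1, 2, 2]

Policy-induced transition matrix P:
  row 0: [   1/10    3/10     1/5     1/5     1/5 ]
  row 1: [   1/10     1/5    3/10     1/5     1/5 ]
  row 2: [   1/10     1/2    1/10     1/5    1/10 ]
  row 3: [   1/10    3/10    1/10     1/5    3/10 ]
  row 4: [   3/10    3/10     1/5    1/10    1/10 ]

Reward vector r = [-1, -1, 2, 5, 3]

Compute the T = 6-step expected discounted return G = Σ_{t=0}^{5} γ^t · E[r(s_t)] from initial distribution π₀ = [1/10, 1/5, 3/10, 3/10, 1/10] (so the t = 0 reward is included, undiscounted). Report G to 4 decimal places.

t=0: π = [0.1000, 0.2000, 0.3000, 0.3000, 0.1000], E[r] = 2.1000, γ^t·E[r] = 2.100000, running G = 2.100000
t=1: π = [0.1200, 0.3400, 0.1600, 0.1900, 0.1900], E[r] = 1.3800, γ^t·E[r] = 1.104000, running G = 3.204000
t=2: π = [0.1380, 0.2980, 0.1990, 0.1810, 0.1840], E[r] = 1.4190, γ^t·E[r] = 0.908160, running G = 4.112160
t=3: π = [0.1368, 0.3100, 0.1918, 0.1816, 0.1798], E[r] = 1.3842, γ^t·E[r] = 0.708710, running G = 4.820870
t=4: π = [0.1360, 0.3074, 0.1937, 0.1820, 0.1810], E[r] = 1.3971, γ^t·E[r] = 0.572252, running G = 5.393123
t=5: π = [0.1362, 0.3080, 0.1932, 0.1819, 0.1807], E[r] = 1.3938, γ^t·E[r] = 0.456736, running G = 5.849859

G = 5.8499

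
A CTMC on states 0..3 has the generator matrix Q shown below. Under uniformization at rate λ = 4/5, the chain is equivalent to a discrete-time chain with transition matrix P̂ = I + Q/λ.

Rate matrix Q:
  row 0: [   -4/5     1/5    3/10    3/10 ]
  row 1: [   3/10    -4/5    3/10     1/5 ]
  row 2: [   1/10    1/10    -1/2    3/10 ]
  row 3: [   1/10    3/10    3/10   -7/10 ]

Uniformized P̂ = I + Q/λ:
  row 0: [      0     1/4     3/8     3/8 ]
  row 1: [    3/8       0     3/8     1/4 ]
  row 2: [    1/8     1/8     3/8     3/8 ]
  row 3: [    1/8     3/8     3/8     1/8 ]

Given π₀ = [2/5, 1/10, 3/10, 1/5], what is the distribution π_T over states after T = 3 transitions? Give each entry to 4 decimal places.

π = [0.1516, 0.1896, 0.3750, 0.2838]

t=0: π = [0.4000, 0.1000, 0.3000, 0.2000]
t=1: π = [0.1000, 0.2125, 0.3750, 0.3125]
t=2: π = [0.1656, 0.1891, 0.3750, 0.2703]
t=3: π = [0.1516, 0.1896, 0.3750, 0.2838]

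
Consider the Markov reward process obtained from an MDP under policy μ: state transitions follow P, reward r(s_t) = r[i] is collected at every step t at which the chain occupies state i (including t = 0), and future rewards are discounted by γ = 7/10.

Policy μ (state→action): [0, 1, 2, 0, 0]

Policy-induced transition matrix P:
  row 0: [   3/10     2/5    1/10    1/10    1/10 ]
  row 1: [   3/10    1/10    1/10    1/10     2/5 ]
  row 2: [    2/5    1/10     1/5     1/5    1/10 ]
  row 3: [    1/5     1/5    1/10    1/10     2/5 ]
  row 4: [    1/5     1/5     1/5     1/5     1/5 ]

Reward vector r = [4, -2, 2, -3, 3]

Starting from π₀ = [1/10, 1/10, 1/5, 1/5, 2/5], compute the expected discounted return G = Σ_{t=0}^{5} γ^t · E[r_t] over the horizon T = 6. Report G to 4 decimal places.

t=0: π = [0.1000, 0.1000, 0.2000, 0.2000, 0.4000], E[r] = 1.2000, γ^t·E[r] = 1.200000, running G = 1.200000
t=1: π = [0.2600, 0.1900, 0.1600, 0.1600, 0.2300], E[r] = 1.1900, γ^t·E[r] = 0.833000, running G = 2.033000
t=2: π = [0.2770, 0.2170, 0.1390, 0.1390, 0.2280], E[r] = 1.2190, γ^t·E[r] = 0.597310, running G = 2.630310
t=3: π = [0.2772, 0.2198, 0.1367, 0.1367, 0.2296], E[r] = 1.2213, γ^t·E[r] = 0.418906, running G = 3.049216
t=4: π = [0.2770, 0.2198, 0.1366, 0.1366, 0.2299], E[r] = 1.2217, γ^t·E[r] = 0.293325, running G = 3.342541
t=5: π = [0.2770, 0.2198, 0.1367, 0.1367, 0.2299], E[r] = 1.2216, γ^t·E[r] = 0.205314, running G = 3.547856

G = 3.5479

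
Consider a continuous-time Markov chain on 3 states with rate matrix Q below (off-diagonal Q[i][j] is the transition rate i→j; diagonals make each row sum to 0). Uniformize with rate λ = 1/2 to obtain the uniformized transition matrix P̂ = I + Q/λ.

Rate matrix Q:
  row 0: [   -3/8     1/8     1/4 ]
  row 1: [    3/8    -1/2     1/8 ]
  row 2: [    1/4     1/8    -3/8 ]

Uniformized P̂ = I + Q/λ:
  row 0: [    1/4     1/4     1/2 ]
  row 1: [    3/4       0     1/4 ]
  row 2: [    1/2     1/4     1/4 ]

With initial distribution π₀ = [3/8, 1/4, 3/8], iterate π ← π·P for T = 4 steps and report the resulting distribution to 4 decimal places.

π = [0.4390, 0.2002, 0.3608]

t=0: π = [0.3750, 0.2500, 0.3750]
t=1: π = [0.4688, 0.1875, 0.3438]
t=2: π = [0.4297, 0.2031, 0.3672]
t=3: π = [0.4434, 0.1992, 0.3574]
t=4: π = [0.4390, 0.2002, 0.3608]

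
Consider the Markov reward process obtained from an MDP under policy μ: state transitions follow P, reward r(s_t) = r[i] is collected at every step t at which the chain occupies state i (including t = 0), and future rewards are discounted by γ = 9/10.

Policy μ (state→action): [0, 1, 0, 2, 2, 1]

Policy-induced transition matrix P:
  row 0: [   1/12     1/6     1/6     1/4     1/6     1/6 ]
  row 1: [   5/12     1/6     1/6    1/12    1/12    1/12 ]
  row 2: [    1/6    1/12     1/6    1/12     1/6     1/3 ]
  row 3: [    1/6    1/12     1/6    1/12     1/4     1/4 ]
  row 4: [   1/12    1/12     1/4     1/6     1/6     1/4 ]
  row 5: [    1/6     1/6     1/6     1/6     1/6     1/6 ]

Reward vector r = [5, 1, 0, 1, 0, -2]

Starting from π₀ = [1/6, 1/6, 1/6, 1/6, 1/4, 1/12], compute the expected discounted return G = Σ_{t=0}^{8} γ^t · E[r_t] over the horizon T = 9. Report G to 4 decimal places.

t=0: π = [0.1667, 0.1667, 0.1667, 0.1667, 0.2500, 0.0833], E[r] = 1.0000, γ^t·E[r] = 1.000000, running G = 1.000000
t=1: π = [0.1736, 0.1181, 0.1875, 0.1389, 0.1667, 0.2153], E[r] = 0.6944, γ^t·E[r] = 0.625000, running G = 1.625000
t=2: π = [0.1678, 0.1256, 0.1806, 0.1441, 0.1684, 0.2135], E[r] = 0.6817, γ^t·E[r] = 0.552188, running G = 2.177188
t=3: π = [0.1700, 0.1256, 0.1807, 0.1431, 0.1682, 0.2123], E[r] = 0.6943, γ^t·E[r] = 0.506109, running G = 2.683297
t=4: π = [0.1699, 0.1257, 0.1807, 0.1434, 0.1681, 0.2123], E[r] = 0.6939, γ^t·E[r] = 0.455261, running G = 3.138558
t=5: π = [0.1699, 0.1257, 0.1807, 0.1433, 0.1681, 0.2123], E[r] = 0.6940, γ^t·E[r] = 0.409821, running G = 3.548379
t=6: π = [0.1699, 0.1257, 0.1807, 0.1434, 0.1681, 0.2123], E[r] = 0.6940, γ^t·E[r] = 0.368826, running G = 3.917206
t=7: π = [0.1699, 0.1257, 0.1807, 0.1434, 0.1681, 0.2123], E[r] = 0.6940, γ^t·E[r] = 0.331946, running G = 4.249152
t=8: π = [0.1699, 0.1257, 0.1807, 0.1434, 0.1681, 0.2123], E[r] = 0.6940, γ^t·E[r] = 0.298751, running G = 4.547903

G = 4.5479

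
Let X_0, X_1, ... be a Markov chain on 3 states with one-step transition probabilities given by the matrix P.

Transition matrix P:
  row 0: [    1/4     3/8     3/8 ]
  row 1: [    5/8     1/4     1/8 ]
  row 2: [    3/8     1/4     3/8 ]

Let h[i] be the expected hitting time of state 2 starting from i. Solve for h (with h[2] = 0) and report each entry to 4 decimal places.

h = [3.4286, 4.1905, 0.0000]

First-step conditioning: h[2] = 0; for i ≠ 2, h[i] = 1 + Σ_k P[i][k]·h[k].
  h[0] = 1 + 1/4·h[0] + 3/8·h[1]
  h[1] = 1 + 5/8·h[0] + 1/4·h[1]
Solving the 2×2 linear system over states ≠ 2 gives exactly h = [24/7, 88/21, 0] (h[2] = 0 is the target).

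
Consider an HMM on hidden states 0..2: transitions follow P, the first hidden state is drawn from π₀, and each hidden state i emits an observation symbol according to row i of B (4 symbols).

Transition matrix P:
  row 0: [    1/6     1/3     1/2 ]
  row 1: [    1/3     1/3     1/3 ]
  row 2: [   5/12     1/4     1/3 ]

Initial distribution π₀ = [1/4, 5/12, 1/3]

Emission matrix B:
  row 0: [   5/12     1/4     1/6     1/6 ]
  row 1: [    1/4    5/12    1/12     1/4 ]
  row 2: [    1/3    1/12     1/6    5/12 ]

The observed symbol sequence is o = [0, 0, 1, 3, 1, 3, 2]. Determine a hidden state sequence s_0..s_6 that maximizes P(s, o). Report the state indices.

t=0: δ = [1.042e-01, 1.042e-01, 1.111e-01]  (obs o_0=0)
t=1: δ = [1.929e-02, 8.681e-03, 1.736e-02]  ψ = [2, 0, 0]  (obs o_1=0)
t=2: δ = [1.808e-03, 2.679e-03, 8.038e-04]  ψ = [2, 0, 0]  (obs o_2=1)
t=3: δ = [1.488e-04, 2.233e-04, 3.768e-04]  ψ = [1, 1, 0]  (obs o_3=3)
t=4: δ = [3.925e-05, 3.925e-05, 1.047e-05]  ψ = [2, 2, 2]  (obs o_4=1)
t=5: δ = [2.180e-06, 3.270e-06, 8.176e-06]  ψ = [1, 0, 0]  (obs o_5=3)
t=6: δ = [5.678e-07, 1.703e-07, 4.542e-07]  ψ = [2, 2, 2]  (obs o_6=2)
backtrack: best end state = 0; path = [0, 2, 0, 2, 0, 2, 0]

path = [0, 2, 0, 2, 0, 2, 0]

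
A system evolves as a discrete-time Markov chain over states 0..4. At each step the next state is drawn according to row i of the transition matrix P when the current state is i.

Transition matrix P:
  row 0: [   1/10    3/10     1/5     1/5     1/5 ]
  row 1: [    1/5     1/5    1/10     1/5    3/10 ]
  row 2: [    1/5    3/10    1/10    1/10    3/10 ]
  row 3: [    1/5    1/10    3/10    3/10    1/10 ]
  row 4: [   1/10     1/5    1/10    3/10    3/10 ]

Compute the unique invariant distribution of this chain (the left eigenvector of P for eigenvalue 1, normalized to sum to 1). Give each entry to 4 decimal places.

π = [0.1602, 0.2092, 0.1621, 0.2306, 0.2379]

Balance equations π_j = Σ_i π_i·P[i][j]:
  π_0 = 1/10·π_0 + 1/5·π_1 + 1/5·π_2 + 1/5·π_3 + 1/10·π_4
  π_1 = 3/10·π_0 + 1/5·π_1 + 3/10·π_2 + 1/10·π_3 + 1/5·π_4
  π_2 = 1/5·π_0 + 1/10·π_1 + 1/10·π_2 + 3/10·π_3 + 1/10·π_4
  π_3 = 1/5·π_0 + 1/5·π_1 + 1/10·π_2 + 3/10·π_3 + 3/10·π_4
  normalize: π_0 + π_1 + π_2 + π_3 + π_4 = 1
Solving the linear system gives exactly π = [821/5125, 1072/5125, 831/5125, 1182/5125, 1219/5125].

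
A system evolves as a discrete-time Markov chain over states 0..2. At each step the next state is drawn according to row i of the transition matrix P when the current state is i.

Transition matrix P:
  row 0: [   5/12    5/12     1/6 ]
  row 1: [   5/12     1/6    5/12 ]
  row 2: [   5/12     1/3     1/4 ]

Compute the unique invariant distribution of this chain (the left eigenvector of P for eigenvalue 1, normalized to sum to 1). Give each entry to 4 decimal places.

Balance equations π_j = Σ_i π_i·P[i][j]:
  π_0 = 5/12·π_0 + 5/12·π_1 + 5/12·π_2
  π_1 = 5/12·π_0 + 1/6·π_1 + 1/3·π_2
  normalize: π_0 + π_1 + π_2 = 1
Solving the linear system gives exactly π = [5/12, 53/168, 15/56].

π = [0.4167, 0.3155, 0.2679]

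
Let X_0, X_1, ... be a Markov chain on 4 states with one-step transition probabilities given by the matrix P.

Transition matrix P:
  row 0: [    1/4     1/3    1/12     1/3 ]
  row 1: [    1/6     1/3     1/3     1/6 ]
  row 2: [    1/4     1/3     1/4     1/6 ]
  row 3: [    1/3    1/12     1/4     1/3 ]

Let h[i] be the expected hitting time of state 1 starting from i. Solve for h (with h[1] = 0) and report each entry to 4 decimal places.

First-step conditioning: h[1] = 0; for i ≠ 1, h[i] = 1 + Σ_k P[i][k]·h[k].
  h[0] = 1 + 1/4·h[0] + 1/12·h[2] + 1/3·h[3]
  h[2] = 1 + 1/4·h[0] + 1/4·h[2] + 1/6·h[3]
  h[3] = 1 + 1/3·h[0] + 1/4·h[2] + 1/3·h[3]
Solving the 3×3 linear system over states ≠ 1 gives exactly h = [744/191, 0, 708/191, 924/191] (h[1] = 0 is the target).

h = [3.8953, 0.0000, 3.7068, 4.8377]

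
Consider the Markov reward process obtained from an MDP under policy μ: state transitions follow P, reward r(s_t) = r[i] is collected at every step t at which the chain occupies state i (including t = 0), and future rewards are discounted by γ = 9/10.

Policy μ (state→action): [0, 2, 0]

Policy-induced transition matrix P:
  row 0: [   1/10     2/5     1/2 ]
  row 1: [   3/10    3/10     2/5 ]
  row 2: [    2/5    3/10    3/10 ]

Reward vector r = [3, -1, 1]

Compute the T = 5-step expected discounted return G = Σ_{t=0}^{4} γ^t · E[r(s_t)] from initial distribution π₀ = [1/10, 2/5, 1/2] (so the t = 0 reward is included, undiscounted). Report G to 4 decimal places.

G = 3.3072

t=0: π = [0.1000, 0.4000, 0.5000], E[r] = 0.4000, γ^t·E[r] = 0.400000, running G = 0.400000
t=1: π = [0.3300, 0.3100, 0.3600], E[r] = 1.0400, γ^t·E[r] = 0.936000, running G = 1.336000
t=2: π = [0.2700, 0.3330, 0.3970], E[r] = 0.8740, γ^t·E[r] = 0.707940, running G = 2.043940
t=3: π = [0.2857, 0.3270, 0.3873], E[r] = 0.9174, γ^t·E[r] = 0.668785, running G = 2.712725
t=4: π = [0.2816, 0.3286, 0.3898], E[r] = 0.9060, γ^t·E[r] = 0.594453, running G = 3.307177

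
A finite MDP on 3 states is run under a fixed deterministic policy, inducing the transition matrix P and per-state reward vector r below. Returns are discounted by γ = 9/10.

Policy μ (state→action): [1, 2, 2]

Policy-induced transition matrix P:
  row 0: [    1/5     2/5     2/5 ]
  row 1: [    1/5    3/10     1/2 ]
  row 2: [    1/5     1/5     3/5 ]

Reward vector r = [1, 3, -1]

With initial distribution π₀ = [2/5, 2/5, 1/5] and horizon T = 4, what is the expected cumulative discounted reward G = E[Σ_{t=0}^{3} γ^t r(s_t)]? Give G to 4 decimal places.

G = 2.7490

t=0: π = [0.4000, 0.4000, 0.2000], E[r] = 1.4000, γ^t·E[r] = 1.400000, running G = 1.400000
t=1: π = [0.2000, 0.3200, 0.4800], E[r] = 0.6800, γ^t·E[r] = 0.612000, running G = 2.012000
t=2: π = [0.2000, 0.2720, 0.5280], E[r] = 0.4880, γ^t·E[r] = 0.395280, running G = 2.407280
t=3: π = [0.2000, 0.2672, 0.5328], E[r] = 0.4688, γ^t·E[r] = 0.341755, running G = 2.749035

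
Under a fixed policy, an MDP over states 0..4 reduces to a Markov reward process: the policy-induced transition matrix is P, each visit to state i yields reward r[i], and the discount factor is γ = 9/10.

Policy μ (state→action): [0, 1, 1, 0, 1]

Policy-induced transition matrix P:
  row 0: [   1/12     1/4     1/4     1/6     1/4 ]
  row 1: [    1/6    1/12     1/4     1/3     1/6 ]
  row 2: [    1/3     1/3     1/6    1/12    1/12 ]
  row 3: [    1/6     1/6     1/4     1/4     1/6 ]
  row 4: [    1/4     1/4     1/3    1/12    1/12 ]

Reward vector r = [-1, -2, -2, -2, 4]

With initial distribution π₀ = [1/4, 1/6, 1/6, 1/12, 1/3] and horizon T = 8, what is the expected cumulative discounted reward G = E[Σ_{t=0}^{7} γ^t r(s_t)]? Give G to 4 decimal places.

G = -3.9715

t=0: π = [0.2500, 0.1667, 0.1667, 0.0833, 0.3333], E[r] = 0.2500, γ^t·E[r] = 0.250000, running G = 0.250000
t=1: π = [0.2014, 0.2292, 0.2639, 0.1597, 0.1458], E[r] = -0.9236, γ^t·E[r] = -0.831250, running G = -0.581250
t=2: π = [0.2060, 0.2205, 0.2402, 0.1840, 0.1493], E[r] = -0.8981, γ^t·E[r] = -0.727500, running G = -1.308750
t=3: π = [0.2020, 0.2179, 0.2424, 0.1863, 0.1514], E[r] = -0.8898, γ^t·E[r] = -0.648633, running G = -1.957383
t=4: π = [0.2029, 0.2184, 0.2424, 0.1857, 0.1507], E[r] = -0.8931, γ^t·E[r] = -0.585940, running G = -2.543322
t=5: π = [0.2027, 0.2183, 0.2424, 0.1858, 0.1508], E[r] = -0.8924, γ^t·E[r] = -0.526952, running G = -3.070274
t=6: π = [0.2027, 0.2183, 0.2424, 0.1858, 0.1508], E[r] = -0.8925, γ^t·E[r] = -0.474306, running G = -3.544580
t=7: π = [0.2027, 0.2183, 0.2424, 0.1858, 0.1508], E[r] = -0.8925, γ^t·E[r] = -0.426872, running G = -3.971452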